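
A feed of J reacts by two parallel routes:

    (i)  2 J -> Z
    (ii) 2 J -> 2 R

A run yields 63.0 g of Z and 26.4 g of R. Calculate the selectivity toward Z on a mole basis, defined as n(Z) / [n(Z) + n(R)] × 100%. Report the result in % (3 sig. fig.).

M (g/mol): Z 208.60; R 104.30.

54.4 %

n(Z) = 63.0 / 208.60 = 0.3020 mol
n(R) = 26.4 / 104.30 = 0.2531 mol
selectivity = 0.3020/(0.3020+0.2531) × 100 = 54.40 %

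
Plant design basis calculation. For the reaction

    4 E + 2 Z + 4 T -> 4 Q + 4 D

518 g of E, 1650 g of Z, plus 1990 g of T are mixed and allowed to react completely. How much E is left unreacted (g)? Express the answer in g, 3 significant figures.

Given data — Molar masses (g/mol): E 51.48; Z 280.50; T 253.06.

n(E) = 518.0 / 51.48 = 10.06 mol
n(Z) = 1650 / 280.50 = 5.882 mol
n(T) = 1990 / 253.06 = 7.864 mol
n/ν for E = 10.06/4 = 2.515
n/ν for Z = 5.882/2 = 2.941
n/ν for T = 7.864/4 = 1.966
Smallest n/ν is T → limiting reagent.
E consumed = (4/4) × 7.864 = 7.864 mol
E remaining = 10.06 − 7.864 = 2.196 mol
mass = 2.196 × 51.48 = 113.1 g

113 g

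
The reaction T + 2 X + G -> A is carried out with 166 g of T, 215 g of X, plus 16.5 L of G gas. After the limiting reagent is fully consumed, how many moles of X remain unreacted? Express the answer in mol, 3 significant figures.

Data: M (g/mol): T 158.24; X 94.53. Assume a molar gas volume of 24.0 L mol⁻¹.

n(T) = 166.0 / 158.24 = 1.049 mol
n(X) = 215.0 / 94.53 = 2.274 mol
n(G) = 16.50 / 24.0 = 0.6875 mol
n/ν → T: 1.049, X: 1.137, G: 0.6875; G is limiting.
X consumed = (2/1) × 0.6875 = 1.375 mol
X remaining = 2.274 − 1.375 = 0.8990 mol

0.899 mol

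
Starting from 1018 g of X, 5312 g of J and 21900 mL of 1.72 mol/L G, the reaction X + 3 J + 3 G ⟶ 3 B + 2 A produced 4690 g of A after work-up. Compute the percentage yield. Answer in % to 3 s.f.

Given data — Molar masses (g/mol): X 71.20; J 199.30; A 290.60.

n(X) = 1018 / 71.20 = 14.30 mol
n(J) = 5312 / 199.30 = 26.65 mol
n(G) = 1.72 × 21900/1000 = 37.67 mol
n/ν → X: 14.30, J: 8.883, G: 12.56; J is limiting.
theoretical n(A) = (2/3) × 26.65 = 17.77 mol → 5164 g
% yield = 4690 / 5164 × 100 = 90.82 %

90.8 %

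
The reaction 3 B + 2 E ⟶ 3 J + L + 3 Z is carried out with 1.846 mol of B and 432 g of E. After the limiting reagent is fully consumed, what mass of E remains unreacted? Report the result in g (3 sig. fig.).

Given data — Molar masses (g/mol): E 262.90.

108 g

n(B) = 1.846 mol
n(E) = 432.0 / 262.90 = 1.643 mol
n/ν → B: 0.6153, E: 0.8215; B is limiting.
E consumed = (2/3) × 1.846 = 1.231 mol
E remaining = 1.643 − 1.231 = 0.4120 mol
mass = 0.4120 × 262.90 = 108.3 g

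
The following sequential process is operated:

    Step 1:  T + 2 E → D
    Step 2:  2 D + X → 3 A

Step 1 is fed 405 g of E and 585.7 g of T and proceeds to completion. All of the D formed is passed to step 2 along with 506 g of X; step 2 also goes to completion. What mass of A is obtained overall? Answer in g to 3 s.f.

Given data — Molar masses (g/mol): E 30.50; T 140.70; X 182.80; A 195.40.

Step 1:
n(E) = 405.0 / 30.50 = 13.28 mol
n(T) = 585.7 / 140.70 = 4.163 mol
n/ν for E = 13.28/2 = 6.640
n/ν for T = 4.163/1 = 4.163
Smallest n/ν is T → limiting reagent.
n(D) produced = (1/1) × 4.163 = 4.163 mol
Step 2:
n(D) available = 4.163 mol
n(X) = 506.0 / 182.80 = 2.768 mol
n/ν for D = 4.163/2 = 2.082
n/ν for X = 2.768/1 = 2.768
Smallest n/ν is D → limiting reagent.
n(A) = (3/2) × 4.163 = 6.245 mol
mass = 6.245 × 195.40 = 1220 g

1220 g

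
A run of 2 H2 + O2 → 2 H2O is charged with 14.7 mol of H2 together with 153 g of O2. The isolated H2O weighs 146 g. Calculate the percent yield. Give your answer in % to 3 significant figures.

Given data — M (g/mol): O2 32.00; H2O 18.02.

84.7 %

n(H2) = 14.70 mol
n(O2) = 153.0 / 32.00 = 4.781 mol
n/ν for H2 = 14.70/2 = 7.350
n/ν for O2 = 4.781/1 = 4.781
Smallest n/ν is O2 → limiting reagent.
theoretical n(H2O) = (2/1) × 4.781 = 9.562 mol → 172.3 g
% yield = 146 / 172.3 × 100 = 84.74 %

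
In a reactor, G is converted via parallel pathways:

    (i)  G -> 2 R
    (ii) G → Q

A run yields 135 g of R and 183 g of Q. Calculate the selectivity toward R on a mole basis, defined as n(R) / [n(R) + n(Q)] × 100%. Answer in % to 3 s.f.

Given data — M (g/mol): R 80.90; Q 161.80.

n(R) = 135 / 80.90 = 1.669 mol
n(Q) = 183 / 161.80 = 1.131 mol
selectivity = 1.669/(1.669+1.131) × 100 = 59.61 %

59.6 %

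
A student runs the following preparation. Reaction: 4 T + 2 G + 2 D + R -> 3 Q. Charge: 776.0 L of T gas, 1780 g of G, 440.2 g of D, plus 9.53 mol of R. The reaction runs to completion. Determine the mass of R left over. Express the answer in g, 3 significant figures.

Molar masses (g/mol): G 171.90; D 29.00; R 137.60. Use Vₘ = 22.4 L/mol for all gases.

599 g

n(T) = 776.0 / 22.4 = 34.64 mol
n(G) = 1780 / 171.90 = 10.35 mol
n(D) = 440.2 / 29.00 = 15.18 mol
n(R) = 9.530 mol
n/ν → T: 8.660, G: 5.175, D: 7.590, R: 9.530; G is limiting.
R consumed = (1/2) × 10.35 = 5.175 mol
R remaining = 9.530 − 5.175 = 4.355 mol
mass = 4.355 × 137.60 = 599.2 g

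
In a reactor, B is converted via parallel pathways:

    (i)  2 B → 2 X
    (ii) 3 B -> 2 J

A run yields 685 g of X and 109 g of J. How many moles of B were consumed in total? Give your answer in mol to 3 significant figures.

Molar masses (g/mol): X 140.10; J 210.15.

n(X) = 685 / 140.10 = 4.889 mol
n(J) = 109 / 210.15 = 0.5187 mol
n(B) via (i) = (2/2)×4.889 = 4.889 mol
n(B) via (ii) = (3/2)×0.5187 = 0.7781 mol
total n(B) = 4.889 + 0.7781 = 5.667 mol

5.67 mol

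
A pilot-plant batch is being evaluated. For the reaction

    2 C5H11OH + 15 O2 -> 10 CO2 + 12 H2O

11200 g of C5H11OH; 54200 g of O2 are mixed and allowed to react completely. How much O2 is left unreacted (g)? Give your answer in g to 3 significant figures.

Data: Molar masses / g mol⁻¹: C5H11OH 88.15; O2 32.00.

23700 g

n(C5H11OH) = 11200 / 88.15 = 127.1 mol
n(O2) = 54200 / 32.00 = 1694 mol
n/ν → C5H11OH: 63.55, O2: 112.9; C5H11OH is limiting.
O2 consumed = (15/2) × 127.1 = 953.3 mol
O2 remaining = 1694 − 953.3 = 740.7 mol
mass = 740.7 × 32.00 = 23700 g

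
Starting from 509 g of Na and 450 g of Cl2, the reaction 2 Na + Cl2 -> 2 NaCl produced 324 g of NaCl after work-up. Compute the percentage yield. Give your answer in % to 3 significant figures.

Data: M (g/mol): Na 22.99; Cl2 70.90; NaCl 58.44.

n(Na) = 509.0 / 22.99 = 22.14 mol
n(Cl2) = 450.0 / 70.90 = 6.347 mol
n/ν → Na: 11.07, Cl2: 6.347; Cl2 is limiting.
theoretical n(NaCl) = (2/1) × 6.347 = 12.69 mol → 741.6 g
% yield = 324 / 741.6 × 100 = 43.69 %

43.7 %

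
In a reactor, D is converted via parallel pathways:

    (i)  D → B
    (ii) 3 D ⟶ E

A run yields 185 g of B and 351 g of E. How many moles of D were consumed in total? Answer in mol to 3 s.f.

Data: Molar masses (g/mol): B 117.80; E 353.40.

4.55 mol

n(B) = 185 / 117.80 = 1.570 mol
n(E) = 351 / 353.40 = 0.9932 mol
n(D) via (i) = (1/1)×1.570 = 1.570 mol
n(D) via (ii) = (3/1)×0.9932 = 2.980 mol
total n(D) = 1.570 + 2.980 = 4.550 mol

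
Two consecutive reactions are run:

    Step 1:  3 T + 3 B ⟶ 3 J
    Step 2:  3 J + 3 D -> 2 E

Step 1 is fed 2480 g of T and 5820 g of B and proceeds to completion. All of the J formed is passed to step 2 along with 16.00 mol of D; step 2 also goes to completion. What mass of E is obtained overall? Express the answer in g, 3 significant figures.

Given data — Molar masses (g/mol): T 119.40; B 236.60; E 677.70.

7230 g

Step 1:
n(T) = 2480 / 119.40 = 20.77 mol
n(B) = 5820 / 236.60 = 24.60 mol
n/ν for T = 20.77/3 = 6.923
n/ν for B = 24.60/3 = 8.200
Smallest n/ν is T → limiting reagent.
n(J) produced = (3/3) × 20.77 = 20.77 mol
Step 2:
n(J) available = 20.77 mol
n(D) = 16.00 mol
n/ν for J = 20.77/3 = 6.923
n/ν for D = 16.00/3 = 5.333
Smallest n/ν is D → limiting reagent.
n(E) = (2/3) × 16.00 = 10.67 mol
mass = 10.67 × 677.70 = 7231 g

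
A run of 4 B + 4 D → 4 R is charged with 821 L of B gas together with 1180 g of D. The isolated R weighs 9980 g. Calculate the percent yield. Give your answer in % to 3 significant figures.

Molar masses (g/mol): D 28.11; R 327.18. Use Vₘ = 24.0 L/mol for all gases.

n(B) = 821.0 / 24.0 = 34.21 mol
n(D) = 1180 / 28.11 = 41.98 mol
n/ν → B: 8.553, D: 10.50; B is limiting.
theoretical n(R) = (4/4) × 34.21 = 34.21 mol → 11190 g
% yield = 9980 / 11190 × 100 = 89.19 %

89.2 %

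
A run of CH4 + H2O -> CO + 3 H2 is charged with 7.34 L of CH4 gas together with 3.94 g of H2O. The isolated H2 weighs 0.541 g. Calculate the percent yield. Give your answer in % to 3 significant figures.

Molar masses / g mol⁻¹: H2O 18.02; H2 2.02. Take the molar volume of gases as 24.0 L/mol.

n(CH4) = 7.340 / 24.0 = 0.3058 mol
n(H2O) = 3.940 / 18.02 = 0.2186 mol
n/ν → CH4: 0.3058, H2O: 0.2186; H2O is limiting.
theoretical n(H2) = (3/1) × 0.2186 = 0.6558 mol → 1.325 g
% yield = 0.541 / 1.325 × 100 = 40.83 %

40.8 %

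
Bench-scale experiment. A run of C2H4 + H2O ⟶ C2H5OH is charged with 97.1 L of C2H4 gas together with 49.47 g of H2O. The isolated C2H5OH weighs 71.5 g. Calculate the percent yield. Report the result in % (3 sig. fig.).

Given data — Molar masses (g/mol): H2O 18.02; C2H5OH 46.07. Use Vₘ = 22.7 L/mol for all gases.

n(C2H4) = 97.10 / 22.7 = 4.278 mol
n(H2O) = 49.47 / 18.02 = 2.745 mol
n/ν → C2H4: 4.278, H2O: 2.745; H2O is limiting.
theoretical n(C2H5OH) = (1/1) × 2.745 = 2.745 mol → 126.5 g
% yield = 71.5 / 126.5 × 100 = 56.52 %

56.5 %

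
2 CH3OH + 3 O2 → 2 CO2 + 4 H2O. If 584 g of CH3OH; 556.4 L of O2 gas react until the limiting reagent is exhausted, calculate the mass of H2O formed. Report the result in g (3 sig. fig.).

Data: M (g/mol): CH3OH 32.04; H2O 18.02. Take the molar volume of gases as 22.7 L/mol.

n(CH3OH) = 584.0 / 32.04 = 18.23 mol
n(O2) = 556.4 / 22.7 = 24.51 mol
n/ν for CH3OH = 18.23/2 = 9.115
n/ν for O2 = 24.51/3 = 8.170
Smallest n/ν is O2 → limiting reagent.
n(H2O) = (4/3) × 24.51 = 32.68 mol
mass = 32.68 × 18.02 = 588.9 g

589 g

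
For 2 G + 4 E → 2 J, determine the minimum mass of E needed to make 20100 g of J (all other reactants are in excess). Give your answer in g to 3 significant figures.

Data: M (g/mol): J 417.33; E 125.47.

n(J) = 20100 / 417.33 = 48.16 mol
n(E) = (4/2) × 48.16 = 96.32 mol
mass = 96.32 × 125.47 = 12090 g

12100 g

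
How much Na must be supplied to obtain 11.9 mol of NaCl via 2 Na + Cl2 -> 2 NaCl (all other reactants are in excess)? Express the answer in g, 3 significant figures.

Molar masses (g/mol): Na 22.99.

n(NaCl) = 11.90 mol
n(Na) = (2/2) × 11.90 = 11.90 mol
mass = 11.90 × 22.99 = 273.6 g

274 g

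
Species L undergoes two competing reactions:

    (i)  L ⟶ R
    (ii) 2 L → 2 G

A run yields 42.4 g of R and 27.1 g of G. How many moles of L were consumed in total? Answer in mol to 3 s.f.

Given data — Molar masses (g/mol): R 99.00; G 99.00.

n(R) = 42.4 / 99.00 = 0.4283 mol
n(G) = 27.1 / 99.00 = 0.2737 mol
n(L) via (i) = (1/1)×0.4283 = 0.4283 mol
n(L) via (ii) = (2/2)×0.2737 = 0.2737 mol
total n(L) = 0.4283 + 0.2737 = 0.7020 mol

0.702 mol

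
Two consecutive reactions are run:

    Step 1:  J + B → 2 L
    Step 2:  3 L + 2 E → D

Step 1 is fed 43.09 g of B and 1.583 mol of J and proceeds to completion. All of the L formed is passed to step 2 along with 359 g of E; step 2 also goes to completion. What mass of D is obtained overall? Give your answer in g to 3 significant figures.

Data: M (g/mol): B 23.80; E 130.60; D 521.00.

550 g

Step 1:
n(B) = 43.09 / 23.80 = 1.811 mol
n(J) = 1.583 mol
n/ν for B = 1.811/1 = 1.811
n/ν for J = 1.583/1 = 1.583
Smallest n/ν is J → limiting reagent.
n(L) produced = (2/1) × 1.583 = 3.166 mol
Step 2:
n(L) available = 3.166 mol
n(E) = 359.0 / 130.60 = 2.749 mol
n/ν for L = 3.166/3 = 1.055
n/ν for E = 2.749/2 = 1.375
Smallest n/ν is L → limiting reagent.
n(D) = (1/3) × 3.166 = 1.055 mol
mass = 1.055 × 521.00 = 549.7 g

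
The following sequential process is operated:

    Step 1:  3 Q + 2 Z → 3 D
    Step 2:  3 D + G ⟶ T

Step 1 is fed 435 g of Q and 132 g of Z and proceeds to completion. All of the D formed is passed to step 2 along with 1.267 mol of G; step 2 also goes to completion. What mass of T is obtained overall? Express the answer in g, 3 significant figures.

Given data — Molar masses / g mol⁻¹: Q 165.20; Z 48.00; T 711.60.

Step 1:
n(Q) = 435.0 / 165.20 = 2.633 mol
n(Z) = 132.0 / 48.00 = 2.750 mol
n/ν for Q = 2.633/3 = 0.8777
n/ν for Z = 2.750/2 = 1.375
Smallest n/ν is Q → limiting reagent.
n(D) produced = (3/3) × 2.633 = 2.633 mol
Step 2:
n(D) available = 2.633 mol
n(G) = 1.267 mol
n/ν for D = 2.633/3 = 0.8777
n/ν for G = 1.267/1 = 1.267
Smallest n/ν is D → limiting reagent.
n(T) = (1/3) × 2.633 = 0.8777 mol
mass = 0.8777 × 711.60 = 624.6 g

625 g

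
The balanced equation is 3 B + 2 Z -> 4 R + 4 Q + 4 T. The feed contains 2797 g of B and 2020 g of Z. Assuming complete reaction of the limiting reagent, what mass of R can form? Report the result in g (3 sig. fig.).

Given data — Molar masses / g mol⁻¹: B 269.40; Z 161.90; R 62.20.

n(B) = 2797 / 269.40 = 10.38 mol
n(Z) = 2020 / 161.90 = 12.48 mol
n/ν → B: 3.460, Z: 6.240; B is limiting.
n(R) = (4/3) × 10.38 = 13.84 mol
mass = 13.84 × 62.20 = 860.8 g

861 g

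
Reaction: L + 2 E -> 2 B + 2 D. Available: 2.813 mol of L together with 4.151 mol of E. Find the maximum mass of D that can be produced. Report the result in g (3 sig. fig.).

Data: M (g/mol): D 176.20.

731 g

n(L) = 2.813 mol
n(E) = 4.151 mol
n/ν for L = 2.813/1 = 2.813
n/ν for E = 4.151/2 = 2.076
Smallest n/ν is E → limiting reagent.
n(D) = (2/2) × 4.151 = 4.151 mol
mass = 4.151 × 176.20 = 731.4 g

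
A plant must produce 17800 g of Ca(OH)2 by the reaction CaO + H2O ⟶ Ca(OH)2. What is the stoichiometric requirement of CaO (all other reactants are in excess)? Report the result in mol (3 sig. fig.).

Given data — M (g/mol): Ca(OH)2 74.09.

240 mol

n(Ca(OH)2) = 17800 / 74.09 = 240.2 mol
n(CaO) = (1/1) × 240.2 = 240.2 mol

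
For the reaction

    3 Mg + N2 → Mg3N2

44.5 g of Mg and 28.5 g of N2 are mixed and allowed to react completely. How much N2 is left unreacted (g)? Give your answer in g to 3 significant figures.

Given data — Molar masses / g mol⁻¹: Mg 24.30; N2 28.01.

n(Mg) = 44.50 / 24.30 = 1.831 mol
n(N2) = 28.50 / 28.01 = 1.017 mol
n/ν → Mg: 0.6103, N2: 1.017; Mg is limiting.
N2 consumed = (1/3) × 1.831 = 0.6103 mol
N2 remaining = 1.017 − 0.6103 = 0.4067 mol
mass = 0.4067 × 28.01 = 11.39 g

11.4 g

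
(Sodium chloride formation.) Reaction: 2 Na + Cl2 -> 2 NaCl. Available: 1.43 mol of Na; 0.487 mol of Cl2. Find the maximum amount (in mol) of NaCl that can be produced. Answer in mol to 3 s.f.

0.974 mol

n(Na) = 1.430 mol
n(Cl2) = 0.4870 mol
n/ν for Na = 1.430/2 = 0.7150
n/ν for Cl2 = 0.4870/1 = 0.4870
Smallest n/ν is Cl2 → limiting reagent.
n(NaCl) = (2/1) × 0.4870 = 0.9740 mol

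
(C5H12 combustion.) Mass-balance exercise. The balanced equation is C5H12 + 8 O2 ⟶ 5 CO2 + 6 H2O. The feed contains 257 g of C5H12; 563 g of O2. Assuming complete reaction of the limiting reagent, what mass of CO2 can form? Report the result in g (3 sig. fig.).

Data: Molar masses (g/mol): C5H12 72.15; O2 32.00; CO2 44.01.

n(C5H12) = 257.0 / 72.15 = 3.562 mol
n(O2) = 563.0 / 32.00 = 17.59 mol
n/ν for C5H12 = 3.562/1 = 3.562
n/ν for O2 = 17.59/8 = 2.199
Smallest n/ν is O2 → limiting reagent.
n(CO2) = (5/8) × 17.59 = 10.99 mol
mass = 10.99 × 44.01 = 483.7 g

484 g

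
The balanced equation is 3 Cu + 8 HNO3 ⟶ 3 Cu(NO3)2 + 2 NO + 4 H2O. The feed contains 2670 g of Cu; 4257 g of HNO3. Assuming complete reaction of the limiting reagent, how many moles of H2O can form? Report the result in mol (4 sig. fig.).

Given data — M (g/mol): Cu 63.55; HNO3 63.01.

33.78 mol

n(Cu) = 2670 / 63.55 = 42.01 mol
n(HNO3) = 4257 / 63.01 = 67.56 mol
n/ν for Cu = 42.01/3 = 14.00
n/ν for HNO3 = 67.56/8 = 8.445
Smallest n/ν is HNO3 → limiting reagent.
n(H2O) = (4/8) × 67.56 = 33.78 mol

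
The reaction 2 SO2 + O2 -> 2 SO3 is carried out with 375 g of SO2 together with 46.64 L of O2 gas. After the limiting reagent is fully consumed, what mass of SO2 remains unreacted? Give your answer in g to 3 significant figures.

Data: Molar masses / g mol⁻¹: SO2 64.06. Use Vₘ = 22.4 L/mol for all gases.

108 g

n(SO2) = 375.0 / 64.06 = 5.854 mol
n(O2) = 46.64 / 22.4 = 2.082 mol
n/ν for SO2 = 5.854/2 = 2.927
n/ν for O2 = 2.082/1 = 2.082
Smallest n/ν is O2 → limiting reagent.
SO2 consumed = (2/1) × 2.082 = 4.164 mol
SO2 remaining = 5.854 − 4.164 = 1.690 mol
mass = 1.690 × 64.06 = 108.3 g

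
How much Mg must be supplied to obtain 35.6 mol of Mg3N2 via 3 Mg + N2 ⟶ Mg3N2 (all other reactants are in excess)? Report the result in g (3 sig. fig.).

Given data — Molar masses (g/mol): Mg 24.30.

n(Mg3N2) = 35.60 mol
n(Mg) = (3/1) × 35.60 = 106.8 mol
mass = 106.8 × 24.30 = 2595 g

2600 g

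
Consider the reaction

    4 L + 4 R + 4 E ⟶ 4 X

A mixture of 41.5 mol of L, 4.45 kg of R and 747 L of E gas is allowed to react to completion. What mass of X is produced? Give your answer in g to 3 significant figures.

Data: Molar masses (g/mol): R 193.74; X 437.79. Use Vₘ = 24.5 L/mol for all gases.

10100 g

n(L) = 41.50 mol
n(R) = 4.450×1000 / 193.74 = 22.97 mol
n(E) = 747.0 / 24.5 = 30.49 mol
n/ν for L = 41.50/4 = 10.38
n/ν for R = 22.97/4 = 5.743
n/ν for E = 30.49/4 = 7.623
Smallest n/ν is R → limiting reagent.
n(X) = (4/4) × 22.97 = 22.97 mol
mass = 22.97 × 437.79 = 10060 g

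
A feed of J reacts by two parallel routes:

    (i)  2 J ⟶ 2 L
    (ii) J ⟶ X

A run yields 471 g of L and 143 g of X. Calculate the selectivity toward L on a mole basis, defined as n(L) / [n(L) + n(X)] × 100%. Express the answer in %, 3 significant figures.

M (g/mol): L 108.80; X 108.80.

n(L) = 471 / 108.80 = 4.329 mol
n(X) = 143 / 108.80 = 1.314 mol
selectivity = 4.329/(4.329+1.314) × 100 = 76.71 %

76.7 %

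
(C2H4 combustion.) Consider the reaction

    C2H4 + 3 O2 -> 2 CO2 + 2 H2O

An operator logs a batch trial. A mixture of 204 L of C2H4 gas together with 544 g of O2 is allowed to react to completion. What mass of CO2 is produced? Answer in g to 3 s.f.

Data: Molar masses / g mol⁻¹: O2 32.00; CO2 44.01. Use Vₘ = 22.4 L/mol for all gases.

n(C2H4) = 204.0 / 22.4 = 9.107 mol
n(O2) = 544.0 / 32.00 = 17.00 mol
n/ν for C2H4 = 9.107/1 = 9.107
n/ν for O2 = 17.00/3 = 5.667
Smallest n/ν is O2 → limiting reagent.
n(CO2) = (2/3) × 17.00 = 11.33 mol
mass = 11.33 × 44.01 = 498.6 g

499 g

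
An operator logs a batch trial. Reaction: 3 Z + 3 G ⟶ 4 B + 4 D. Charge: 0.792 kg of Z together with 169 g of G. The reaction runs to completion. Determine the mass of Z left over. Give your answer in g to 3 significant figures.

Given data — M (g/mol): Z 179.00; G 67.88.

n(Z) = 0.7920×1000 / 179.00 = 4.425 mol
n(G) = 169.0 / 67.88 = 2.490 mol
n/ν for Z = 4.425/3 = 1.475
n/ν for G = 2.490/3 = 0.8300
Smallest n/ν is G → limiting reagent.
Z consumed = (3/3) × 2.490 = 2.490 mol
Z remaining = 4.425 − 2.490 = 1.935 mol
mass = 1.935 × 179.00 = 346.4 g

346 g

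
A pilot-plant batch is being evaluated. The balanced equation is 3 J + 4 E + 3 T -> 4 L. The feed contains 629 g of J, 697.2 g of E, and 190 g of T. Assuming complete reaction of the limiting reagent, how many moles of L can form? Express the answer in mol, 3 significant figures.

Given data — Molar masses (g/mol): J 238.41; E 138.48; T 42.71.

3.52 mol

n(J) = 629.0 / 238.41 = 2.638 mol
n(E) = 697.2 / 138.48 = 5.035 mol
n(T) = 190.0 / 42.71 = 4.449 mol
n/ν for J = 2.638/3 = 0.8793
n/ν for E = 5.035/4 = 1.259
n/ν for T = 4.449/3 = 1.483
Smallest n/ν is J → limiting reagent.
n(L) = (4/3) × 2.638 = 3.517 mol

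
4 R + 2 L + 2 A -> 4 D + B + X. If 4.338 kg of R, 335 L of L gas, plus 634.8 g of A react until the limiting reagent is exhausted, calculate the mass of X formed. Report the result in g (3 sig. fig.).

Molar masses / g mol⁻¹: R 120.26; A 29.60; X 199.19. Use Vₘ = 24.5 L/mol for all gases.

n(R) = 4.338×1000 / 120.26 = 36.07 mol
n(L) = 335.0 / 24.5 = 13.67 mol
n(A) = 634.8 / 29.60 = 21.45 mol
n/ν → R: 9.018, L: 6.835, A: 10.73; L is limiting.
n(X) = (1/2) × 13.67 = 6.835 mol
mass = 6.835 × 199.19 = 1361 g

1360 g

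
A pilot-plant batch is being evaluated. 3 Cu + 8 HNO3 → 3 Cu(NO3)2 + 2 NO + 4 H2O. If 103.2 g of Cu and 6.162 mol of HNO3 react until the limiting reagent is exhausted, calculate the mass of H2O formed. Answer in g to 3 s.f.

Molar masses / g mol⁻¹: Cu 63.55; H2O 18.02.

n(Cu) = 103.2 / 63.55 = 1.624 mol
n(HNO3) = 6.162 mol
n/ν → Cu: 0.5413, HNO3: 0.7703; Cu is limiting.
n(H2O) = (4/3) × 1.624 = 2.165 mol
mass = 2.165 × 18.02 = 39.01 g

39.0 g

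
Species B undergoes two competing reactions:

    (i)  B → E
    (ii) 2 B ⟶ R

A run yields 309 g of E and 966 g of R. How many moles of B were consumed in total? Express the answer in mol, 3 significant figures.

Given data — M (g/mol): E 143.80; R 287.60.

n(E) = 309 / 143.80 = 2.149 mol
n(R) = 966 / 287.60 = 3.359 mol
n(B) via (i) = (1/1)×2.149 = 2.149 mol
n(B) via (ii) = (2/1)×3.359 = 6.718 mol
total n(B) = 2.149 + 6.718 = 8.867 mol

8.87 mol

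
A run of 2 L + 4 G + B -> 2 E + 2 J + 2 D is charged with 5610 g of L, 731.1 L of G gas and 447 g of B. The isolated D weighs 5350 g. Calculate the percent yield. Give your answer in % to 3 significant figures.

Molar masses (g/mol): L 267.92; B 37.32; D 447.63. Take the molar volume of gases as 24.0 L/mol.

n(L) = 5610 / 267.92 = 20.94 mol
n(G) = 731.1 / 24.0 = 30.46 mol
n(B) = 447.0 / 37.32 = 11.98 mol
n/ν for L = 20.94/2 = 10.47
n/ν for G = 30.46/4 = 7.615
n/ν for B = 11.98/1 = 11.98
Smallest n/ν is G → limiting reagent.
theoretical n(D) = (2/4) × 30.46 = 15.23 mol → 6817 g
% yield = 5350 / 6817 × 100 = 78.48 %

78.5 %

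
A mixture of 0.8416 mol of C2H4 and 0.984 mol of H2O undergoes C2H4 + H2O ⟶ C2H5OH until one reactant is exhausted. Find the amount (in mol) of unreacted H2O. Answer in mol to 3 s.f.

0.142 mol

n(C2H4) = 0.8416 mol
n(H2O) = 0.9840 mol
n/ν → C2H4: 0.8416, H2O: 0.9840; C2H4 is limiting.
H2O consumed = (1/1) × 0.8416 = 0.8416 mol
H2O remaining = 0.9840 − 0.8416 = 0.1424 mol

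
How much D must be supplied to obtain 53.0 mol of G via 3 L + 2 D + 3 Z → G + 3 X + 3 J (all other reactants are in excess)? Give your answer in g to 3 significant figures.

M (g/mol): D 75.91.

n(G) = 53.00 mol
n(D) = (2/1) × 53.00 = 106.0 mol
mass = 106.0 × 75.91 = 8046 g

8050 g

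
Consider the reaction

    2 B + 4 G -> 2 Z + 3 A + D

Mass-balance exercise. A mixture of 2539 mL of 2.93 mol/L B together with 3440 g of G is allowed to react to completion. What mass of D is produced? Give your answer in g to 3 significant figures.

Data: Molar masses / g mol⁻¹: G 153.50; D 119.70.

445 g

n(B) = 2.93 × 2539/1000 = 7.439 mol
n(G) = 3440 / 153.50 = 22.41 mol
n/ν for B = 7.439/2 = 3.720
n/ν for G = 22.41/4 = 5.603
Smallest n/ν is B → limiting reagent.
n(D) = (1/2) × 7.439 = 3.720 mol
mass = 3.720 × 119.70 = 445.3 g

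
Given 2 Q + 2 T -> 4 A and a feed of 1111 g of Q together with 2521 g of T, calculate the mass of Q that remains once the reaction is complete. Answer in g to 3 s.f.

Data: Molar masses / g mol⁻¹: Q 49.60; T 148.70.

270 g

n(Q) = 1111 / 49.60 = 22.40 mol
n(T) = 2521 / 148.70 = 16.95 mol
n/ν for Q = 22.40/2 = 11.20
n/ν for T = 16.95/2 = 8.475
Smallest n/ν is T → limiting reagent.
Q consumed = (2/2) × 16.95 = 16.95 mol
Q remaining = 22.40 − 16.95 = 5.450 mol
mass = 5.450 × 49.60 = 270.3 g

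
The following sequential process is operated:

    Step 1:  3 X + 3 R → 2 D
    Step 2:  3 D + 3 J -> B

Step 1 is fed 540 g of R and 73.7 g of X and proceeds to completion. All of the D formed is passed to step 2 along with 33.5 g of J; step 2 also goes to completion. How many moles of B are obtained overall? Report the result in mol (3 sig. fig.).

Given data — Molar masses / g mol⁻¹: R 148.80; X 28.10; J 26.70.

Step 1:
n(R) = 540.0 / 148.80 = 3.629 mol
n(X) = 73.70 / 28.10 = 2.623 mol
n/ν for R = 3.629/3 = 1.210
n/ν for X = 2.623/3 = 0.8743
Smallest n/ν is X → limiting reagent.
n(D) produced = (2/3) × 2.623 = 1.749 mol
Step 2:
n(D) available = 1.749 mol
n(J) = 33.50 / 26.70 = 1.255 mol
n/ν for D = 1.749/3 = 0.5830
n/ν for J = 1.255/3 = 0.4183
Smallest n/ν is J → limiting reagent.
n(B) = (1/3) × 1.255 = 0.4183 mol

0.418 mol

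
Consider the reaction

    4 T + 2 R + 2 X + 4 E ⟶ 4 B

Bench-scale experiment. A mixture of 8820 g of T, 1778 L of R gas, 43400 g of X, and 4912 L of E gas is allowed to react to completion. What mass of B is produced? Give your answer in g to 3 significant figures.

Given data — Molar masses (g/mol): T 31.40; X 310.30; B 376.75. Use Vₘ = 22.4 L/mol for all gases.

n(T) = 8820 / 31.40 = 280.9 mol
n(R) = 1778 / 22.4 = 79.38 mol
n(X) = 43400 / 310.30 = 139.9 mol
n(E) = 4912 / 22.4 = 219.3 mol
n/ν for T = 280.9/4 = 70.23
n/ν for R = 79.38/2 = 39.69
n/ν for X = 139.9/2 = 69.95
n/ν for E = 219.3/4 = 54.83
Smallest n/ν is R → limiting reagent.
n(B) = (4/2) × 79.38 = 158.8 mol
mass = 158.8 × 376.75 = 59830 g

59800 g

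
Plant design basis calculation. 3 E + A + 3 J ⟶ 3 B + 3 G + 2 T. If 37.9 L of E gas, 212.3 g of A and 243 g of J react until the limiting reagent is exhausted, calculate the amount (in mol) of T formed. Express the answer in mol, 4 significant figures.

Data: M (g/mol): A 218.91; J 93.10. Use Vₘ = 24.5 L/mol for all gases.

1.031 mol

n(E) = 37.90 / 24.5 = 1.547 mol
n(A) = 212.3 / 218.91 = 0.9698 mol
n(J) = 243.0 / 93.10 = 2.610 mol
n/ν for E = 1.547/3 = 0.5157
n/ν for A = 0.9698/1 = 0.9698
n/ν for J = 2.610/3 = 0.8700
Smallest n/ν is E → limiting reagent.
n(T) = (2/3) × 1.547 = 1.031 mol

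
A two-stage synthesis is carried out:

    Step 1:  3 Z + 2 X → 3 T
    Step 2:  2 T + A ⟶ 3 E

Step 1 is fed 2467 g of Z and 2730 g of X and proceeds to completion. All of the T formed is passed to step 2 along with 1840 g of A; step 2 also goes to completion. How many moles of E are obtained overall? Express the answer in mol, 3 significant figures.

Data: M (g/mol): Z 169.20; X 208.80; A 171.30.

Step 1:
n(Z) = 2467 / 169.20 = 14.58 mol
n(X) = 2730 / 208.80 = 13.07 mol
n/ν → Z: 4.860, X: 6.535; Z is limiting.
n(T) produced = (3/3) × 14.58 = 14.58 mol
Step 2:
n(T) available = 14.58 mol
n(A) = 1840 / 171.30 = 10.74 mol
n/ν → T: 7.290, A: 10.74; T is limiting.
n(E) = (3/2) × 14.58 = 21.87 mol

21.9 mol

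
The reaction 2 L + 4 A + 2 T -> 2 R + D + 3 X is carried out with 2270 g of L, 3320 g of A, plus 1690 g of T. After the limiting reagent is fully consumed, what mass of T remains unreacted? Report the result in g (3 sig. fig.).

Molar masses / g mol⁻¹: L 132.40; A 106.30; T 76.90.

489 g

n(L) = 2270 / 132.40 = 17.15 mol
n(A) = 3320 / 106.30 = 31.23 mol
n(T) = 1690 / 76.90 = 21.98 mol
n/ν → L: 8.575, A: 7.808, T: 10.99; A is limiting.
T consumed = (2/4) × 31.23 = 15.62 mol
T remaining = 21.98 − 15.62 = 6.360 mol
mass = 6.360 × 76.90 = 489.1 g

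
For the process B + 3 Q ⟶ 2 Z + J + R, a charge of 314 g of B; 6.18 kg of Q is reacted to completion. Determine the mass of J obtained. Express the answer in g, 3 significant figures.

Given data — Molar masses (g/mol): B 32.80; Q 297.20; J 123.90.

n(B) = 314.0 / 32.80 = 9.573 mol
n(Q) = 6.180×1000 / 297.20 = 20.79 mol
n/ν for B = 9.573/1 = 9.573
n/ν for Q = 20.79/3 = 6.930
Smallest n/ν is Q → limiting reagent.
n(J) = (1/3) × 20.79 = 6.930 mol
mass = 6.930 × 123.90 = 858.6 g

859 g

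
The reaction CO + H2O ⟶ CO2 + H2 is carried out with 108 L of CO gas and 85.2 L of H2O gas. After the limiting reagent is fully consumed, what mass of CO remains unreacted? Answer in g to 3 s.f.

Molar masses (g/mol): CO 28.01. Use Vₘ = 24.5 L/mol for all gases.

26.1 g

n(CO) = 108.0 / 24.5 = 4.408 mol
n(H2O) = 85.20 / 24.5 = 3.478 mol
n/ν → CO: 4.408, H2O: 3.478; H2O is limiting.
CO consumed = (1/1) × 3.478 = 3.478 mol
CO remaining = 4.408 − 3.478 = 0.9300 mol
mass = 0.9300 × 28.01 = 26.05 g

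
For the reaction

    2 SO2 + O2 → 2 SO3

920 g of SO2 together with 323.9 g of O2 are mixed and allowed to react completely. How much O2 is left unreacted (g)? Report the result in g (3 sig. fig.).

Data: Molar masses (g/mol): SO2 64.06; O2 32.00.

94.1 g

n(SO2) = 920.0 / 64.06 = 14.36 mol
n(O2) = 323.9 / 32.00 = 10.12 mol
n/ν → SO2: 7.180, O2: 10.12; SO2 is limiting.
O2 consumed = (1/2) × 14.36 = 7.180 mol
O2 remaining = 10.12 − 7.180 = 2.940 mol
mass = 2.940 × 32.00 = 94.08 g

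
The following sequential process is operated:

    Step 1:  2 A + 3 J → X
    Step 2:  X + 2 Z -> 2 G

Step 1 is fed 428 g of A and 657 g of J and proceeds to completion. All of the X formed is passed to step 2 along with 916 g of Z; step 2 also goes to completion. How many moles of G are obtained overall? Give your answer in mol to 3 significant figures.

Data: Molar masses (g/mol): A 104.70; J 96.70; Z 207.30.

Step 1:
n(A) = 428.0 / 104.70 = 4.088 mol
n(J) = 657.0 / 96.70 = 6.794 mol
n/ν for A = 4.088/2 = 2.044
n/ν for J = 6.794/3 = 2.265
Smallest n/ν is A → limiting reagent.
n(X) produced = (1/2) × 4.088 = 2.044 mol
Step 2:
n(X) available = 2.044 mol
n(Z) = 916.0 / 207.30 = 4.419 mol
n/ν for X = 2.044/1 = 2.044
n/ν for Z = 4.419/2 = 2.210
Smallest n/ν is X → limiting reagent.
n(G) = (2/1) × 2.044 = 4.088 mol

4.09 mol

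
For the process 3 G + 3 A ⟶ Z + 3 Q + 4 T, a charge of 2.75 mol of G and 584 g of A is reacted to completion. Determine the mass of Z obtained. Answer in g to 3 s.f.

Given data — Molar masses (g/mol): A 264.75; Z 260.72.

n(G) = 2.750 mol
n(A) = 584.0 / 264.75 = 2.206 mol
n/ν for G = 2.750/3 = 0.9167
n/ν for A = 2.206/3 = 0.7353
Smallest n/ν is A → limiting reagent.
n(Z) = (1/3) × 2.206 = 0.7353 mol
mass = 0.7353 × 260.72 = 191.7 g

192 g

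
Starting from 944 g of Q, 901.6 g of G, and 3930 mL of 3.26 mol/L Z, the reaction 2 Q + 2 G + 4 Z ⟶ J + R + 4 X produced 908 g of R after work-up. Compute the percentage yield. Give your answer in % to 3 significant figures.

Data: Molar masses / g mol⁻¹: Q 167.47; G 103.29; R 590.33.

54.6 %

n(Q) = 944.0 / 167.47 = 5.637 mol
n(G) = 901.6 / 103.29 = 8.729 mol
n(Z) = 3.26 × 3930/1000 = 12.81 mol
n/ν for Q = 5.637/2 = 2.819
n/ν for G = 8.729/2 = 4.365
n/ν for Z = 12.81/4 = 3.203
Smallest n/ν is Q → limiting reagent.
theoretical n(R) = (1/2) × 5.637 = 2.819 mol → 1664 g
% yield = 908 / 1664 × 100 = 54.57 %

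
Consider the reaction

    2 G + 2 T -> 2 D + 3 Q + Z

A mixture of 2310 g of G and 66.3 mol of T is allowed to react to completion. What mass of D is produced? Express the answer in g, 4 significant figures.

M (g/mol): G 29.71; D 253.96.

n(G) = 2310 / 29.71 = 77.75 mol
n(T) = 66.30 mol
n/ν for G = 77.75/2 = 38.88
n/ν for T = 66.30/2 = 33.15
Smallest n/ν is T → limiting reagent.
n(D) = (2/2) × 66.30 = 66.30 mol
mass = 66.30 × 253.96 = 16840 g

16840 g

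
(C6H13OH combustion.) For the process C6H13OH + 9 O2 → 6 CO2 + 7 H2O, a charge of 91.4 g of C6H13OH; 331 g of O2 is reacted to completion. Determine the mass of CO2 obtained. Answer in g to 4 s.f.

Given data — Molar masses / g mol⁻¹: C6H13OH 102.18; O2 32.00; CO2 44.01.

236.2 g

n(C6H13OH) = 91.40 / 102.18 = 0.8945 mol
n(O2) = 331.0 / 32.00 = 10.34 mol
n/ν for C6H13OH = 0.8945/1 = 0.8945
n/ν for O2 = 10.34/9 = 1.149
Smallest n/ν is C6H13OH → limiting reagent.
n(CO2) = (6/1) × 0.8945 = 5.367 mol
mass = 5.367 × 44.01 = 236.2 g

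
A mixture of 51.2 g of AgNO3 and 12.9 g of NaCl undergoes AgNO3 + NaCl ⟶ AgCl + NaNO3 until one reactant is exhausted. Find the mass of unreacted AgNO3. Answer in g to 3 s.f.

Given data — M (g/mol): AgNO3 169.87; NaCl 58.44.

n(AgNO3) = 51.20 / 169.87 = 0.3014 mol
n(NaCl) = 12.90 / 58.44 = 0.2207 mol
n/ν for AgNO3 = 0.3014/1 = 0.3014
n/ν for NaCl = 0.2207/1 = 0.2207
Smallest n/ν is NaCl → limiting reagent.
AgNO3 consumed = (1/1) × 0.2207 = 0.2207 mol
AgNO3 remaining = 0.3014 − 0.2207 = 0.08070 mol
mass = 0.08070 × 169.87 = 13.71 g

13.7 g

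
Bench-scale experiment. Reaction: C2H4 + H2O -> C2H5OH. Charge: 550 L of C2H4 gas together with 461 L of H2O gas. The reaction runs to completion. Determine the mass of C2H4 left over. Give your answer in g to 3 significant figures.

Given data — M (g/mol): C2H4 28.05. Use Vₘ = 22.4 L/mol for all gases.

111 g

n(C2H4) = 550.0 / 22.4 = 24.55 mol
n(H2O) = 461.0 / 22.4 = 20.58 mol
n/ν for C2H4 = 24.55/1 = 24.55
n/ν for H2O = 20.58/1 = 20.58
Smallest n/ν is H2O → limiting reagent.
C2H4 consumed = (1/1) × 20.58 = 20.58 mol
C2H4 remaining = 24.55 − 20.58 = 3.970 mol
mass = 3.970 × 28.05 = 111.4 g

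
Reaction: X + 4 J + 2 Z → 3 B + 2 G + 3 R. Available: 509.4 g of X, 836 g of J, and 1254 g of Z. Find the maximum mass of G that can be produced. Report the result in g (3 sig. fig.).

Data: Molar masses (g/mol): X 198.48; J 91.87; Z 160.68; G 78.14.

n(X) = 509.4 / 198.48 = 2.567 mol
n(J) = 836.0 / 91.87 = 9.100 mol
n(Z) = 1254 / 160.68 = 7.804 mol
n/ν for X = 2.567/1 = 2.567
n/ν for J = 9.100/4 = 2.275
n/ν for Z = 7.804/2 = 3.902
Smallest n/ν is J → limiting reagent.
n(G) = (2/4) × 9.100 = 4.550 mol
mass = 4.550 × 78.14 = 355.5 g

356 g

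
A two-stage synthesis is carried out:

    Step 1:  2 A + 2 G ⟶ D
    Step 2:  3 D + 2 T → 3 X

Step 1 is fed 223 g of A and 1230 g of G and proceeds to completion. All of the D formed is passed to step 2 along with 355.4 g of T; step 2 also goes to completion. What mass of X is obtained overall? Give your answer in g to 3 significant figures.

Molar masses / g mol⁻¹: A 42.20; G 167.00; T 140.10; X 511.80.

Step 1:
n(A) = 223.0 / 42.20 = 5.284 mol
n(G) = 1230 / 167.00 = 7.365 mol
n/ν → A: 2.642, G: 3.683; A is limiting.
n(D) produced = (1/2) × 5.284 = 2.642 mol
Step 2:
n(D) available = 2.642 mol
n(T) = 355.4 / 140.10 = 2.537 mol
n/ν → D: 0.8807, T: 1.269; D is limiting.
n(X) = (3/3) × 2.642 = 2.642 mol
mass = 2.642 × 511.80 = 1352 g

1350 g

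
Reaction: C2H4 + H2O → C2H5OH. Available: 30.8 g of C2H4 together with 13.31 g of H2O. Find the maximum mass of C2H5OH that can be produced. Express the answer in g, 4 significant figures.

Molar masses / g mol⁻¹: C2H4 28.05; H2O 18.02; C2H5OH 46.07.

34.03 g

n(C2H4) = 30.80 / 28.05 = 1.098 mol
n(H2O) = 13.31 / 18.02 = 0.7386 mol
n/ν for C2H4 = 1.098/1 = 1.098
n/ν for H2O = 0.7386/1 = 0.7386
Smallest n/ν is H2O → limiting reagent.
n(C2H5OH) = (1/1) × 0.7386 = 0.7386 mol
mass = 0.7386 × 46.07 = 34.03 g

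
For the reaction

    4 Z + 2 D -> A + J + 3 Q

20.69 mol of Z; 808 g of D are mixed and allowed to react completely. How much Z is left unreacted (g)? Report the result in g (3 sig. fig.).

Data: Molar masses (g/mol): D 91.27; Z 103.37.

308 g

n(Z) = 20.69 mol
n(D) = 808.0 / 91.27 = 8.853 mol
n/ν → Z: 5.173, D: 4.427; D is limiting.
Z consumed = (4/2) × 8.853 = 17.71 mol
Z remaining = 20.69 − 17.71 = 2.980 mol
mass = 2.980 × 103.37 = 308.0 g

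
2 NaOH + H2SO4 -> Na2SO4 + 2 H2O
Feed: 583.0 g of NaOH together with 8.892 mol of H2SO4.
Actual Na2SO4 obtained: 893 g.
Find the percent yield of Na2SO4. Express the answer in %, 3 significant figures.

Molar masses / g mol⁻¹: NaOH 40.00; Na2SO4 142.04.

86.3 %

n(NaOH) = 583.0 / 40.00 = 14.58 mol
n(H2SO4) = 8.892 mol
n/ν → NaOH: 7.290, H2SO4: 8.892; NaOH is limiting.
theoretical n(Na2SO4) = (1/2) × 14.58 = 7.290 mol → 1035 g
% yield = 893 / 1035 × 100 = 86.28 %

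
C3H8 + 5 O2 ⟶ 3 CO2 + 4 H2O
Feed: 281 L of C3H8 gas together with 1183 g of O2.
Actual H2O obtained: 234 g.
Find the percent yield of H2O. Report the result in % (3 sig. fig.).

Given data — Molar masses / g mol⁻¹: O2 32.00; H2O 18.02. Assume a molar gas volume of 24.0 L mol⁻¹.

n(C3H8) = 281.0 / 24.0 = 11.71 mol
n(O2) = 1183 / 32.00 = 36.97 mol
n/ν → C3H8: 11.71, O2: 7.394; O2 is limiting.
theoretical n(H2O) = (4/5) × 36.97 = 29.58 mol → 533.0 g
% yield = 234 / 533.0 × 100 = 43.90 %

43.9 %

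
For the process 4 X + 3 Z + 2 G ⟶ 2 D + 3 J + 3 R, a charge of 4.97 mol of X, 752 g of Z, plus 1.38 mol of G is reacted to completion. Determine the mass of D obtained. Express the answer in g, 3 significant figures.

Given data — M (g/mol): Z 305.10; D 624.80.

n(X) = 4.970 mol
n(Z) = 752.0 / 305.10 = 2.465 mol
n(G) = 1.380 mol
n/ν for X = 4.970/4 = 1.243
n/ν for Z = 2.465/3 = 0.8217
n/ν for G = 1.380/2 = 0.6900
Smallest n/ν is G → limiting reagent.
n(D) = (2/2) × 1.380 = 1.380 mol
mass = 1.380 × 624.80 = 862.2 g

862 g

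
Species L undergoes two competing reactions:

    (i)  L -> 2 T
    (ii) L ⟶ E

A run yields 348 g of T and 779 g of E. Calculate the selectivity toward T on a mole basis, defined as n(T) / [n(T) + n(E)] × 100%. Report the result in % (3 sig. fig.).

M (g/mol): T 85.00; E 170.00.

n(T) = 348 / 85.00 = 4.094 mol
n(E) = 779 / 170.00 = 4.582 mol
selectivity = 4.094/(4.094+4.582) × 100 = 47.19 %

47.2 %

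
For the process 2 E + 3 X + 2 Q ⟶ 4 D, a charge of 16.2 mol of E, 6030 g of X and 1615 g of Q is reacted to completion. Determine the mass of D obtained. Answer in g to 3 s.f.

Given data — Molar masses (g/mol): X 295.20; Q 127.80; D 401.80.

10200 g

n(E) = 16.20 mol
n(X) = 6030 / 295.20 = 20.43 mol
n(Q) = 1615 / 127.80 = 12.64 mol
n/ν for E = 16.20/2 = 8.100
n/ν for X = 20.43/3 = 6.810
n/ν for Q = 12.64/2 = 6.320
Smallest n/ν is Q → limiting reagent.
n(D) = (4/2) × 12.64 = 25.28 mol
mass = 25.28 × 401.80 = 10160 g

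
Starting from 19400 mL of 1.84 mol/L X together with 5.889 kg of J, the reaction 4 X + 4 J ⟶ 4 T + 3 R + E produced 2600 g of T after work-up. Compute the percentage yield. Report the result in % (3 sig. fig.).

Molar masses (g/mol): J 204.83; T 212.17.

42.6 %

n(X) = 1.84 × 19400/1000 = 35.70 mol
n(J) = 5.889×1000 / 204.83 = 28.75 mol
n/ν for X = 35.70/4 = 8.925
n/ν for J = 28.75/4 = 7.188
Smallest n/ν is J → limiting reagent.
theoretical n(T) = (4/4) × 28.75 = 28.75 mol → 6100 g
% yield = 2600 / 6100 × 100 = 42.62 %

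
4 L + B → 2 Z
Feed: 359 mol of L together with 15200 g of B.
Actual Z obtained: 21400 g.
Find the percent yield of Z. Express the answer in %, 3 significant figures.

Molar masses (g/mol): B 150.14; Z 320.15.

37.2 %

n(L) = 359.0 mol
n(B) = 15200 / 150.14 = 101.2 mol
n/ν for L = 359.0/4 = 89.75
n/ν for B = 101.2/1 = 101.2
Smallest n/ν is L → limiting reagent.
theoretical n(Z) = (2/4) × 359.0 = 179.5 mol → 57470 g
% yield = 21400 / 57470 × 100 = 37.24 %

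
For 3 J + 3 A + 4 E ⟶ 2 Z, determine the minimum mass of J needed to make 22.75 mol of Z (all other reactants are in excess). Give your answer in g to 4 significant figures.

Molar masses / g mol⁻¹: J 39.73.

1356 g

n(Z) = 22.75 mol
n(J) = (3/2) × 22.75 = 34.13 mol
mass = 34.13 × 39.73 = 1356 g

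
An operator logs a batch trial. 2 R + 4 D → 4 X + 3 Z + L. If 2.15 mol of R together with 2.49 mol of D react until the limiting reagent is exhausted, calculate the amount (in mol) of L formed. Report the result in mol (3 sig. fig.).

n(R) = 2.150 mol
n(D) = 2.490 mol
n/ν → R: 1.075, D: 0.6225; D is limiting.
n(L) = (1/4) × 2.490 = 0.6225 mol

0.623 mol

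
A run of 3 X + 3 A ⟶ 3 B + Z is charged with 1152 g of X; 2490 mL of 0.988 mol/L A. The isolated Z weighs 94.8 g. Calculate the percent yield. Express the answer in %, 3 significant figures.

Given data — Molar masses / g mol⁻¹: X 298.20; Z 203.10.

56.9 %

n(X) = 1152 / 298.20 = 3.863 mol
n(A) = 0.988 × 2490/1000 = 2.460 mol
n/ν for X = 3.863/3 = 1.288
n/ν for A = 2.460/3 = 0.8200
Smallest n/ν is A → limiting reagent.
theoretical n(Z) = (1/3) × 2.460 = 0.8200 mol → 166.5 g
% yield = 94.8 / 166.5 × 100 = 56.94 %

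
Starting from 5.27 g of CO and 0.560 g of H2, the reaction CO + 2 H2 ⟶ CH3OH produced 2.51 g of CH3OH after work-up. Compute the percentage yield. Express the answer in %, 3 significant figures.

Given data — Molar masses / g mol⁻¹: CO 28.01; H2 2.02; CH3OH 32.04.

n(CO) = 5.270 / 28.01 = 0.1881 mol
n(H2) = 0.5600 / 2.02 = 0.2772 mol
n/ν for CO = 0.1881/1 = 0.1881
n/ν for H2 = 0.2772/2 = 0.1386
Smallest n/ν is H2 → limiting reagent.
theoretical n(CH3OH) = (1/2) × 0.2772 = 0.1386 mol → 4.441 g
% yield = 2.51 / 4.441 × 100 = 56.52 %

56.5 %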